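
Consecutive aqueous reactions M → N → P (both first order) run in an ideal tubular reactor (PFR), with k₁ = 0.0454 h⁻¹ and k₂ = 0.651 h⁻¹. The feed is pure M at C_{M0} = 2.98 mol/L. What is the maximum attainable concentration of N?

Evaluating C_N at τ_opt = ln(k₂/k₁)/(k₂−k₁) gives C_{N,max}/C_{M0} = (k₁/k₂)^[k₂/(k₂−k₁)].
= (0.0454/0.651)^(0.651/(0.651−0.0454)) = (0.06974)^(1.075) = 0.05712.
C_{N,max} = 0.05712×2.98 = 0.170 mol/L.

0.170 mol/L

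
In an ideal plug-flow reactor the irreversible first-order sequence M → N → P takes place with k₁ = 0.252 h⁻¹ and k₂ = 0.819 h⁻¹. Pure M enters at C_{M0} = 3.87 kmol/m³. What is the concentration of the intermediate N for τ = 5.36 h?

0.424 kmol/m³

Solving the coupled first-order balances gives C_N(τ) = [k₁/(k₂−k₁)]·C_{M0}·(e^(−k₁τ) − e^(−k₂τ)).
e^(−k₁τ) = e^(−0.252×5.36) = e^(−1.351) = 0.2591; e^(−k₂τ) = e^(−4.390) = 0.01240.
C_N = 0.252×3.87/(0.819−0.252) × (0.2591−0.01240) = 1.720×0.2467 = 0.4242 kmol/m³.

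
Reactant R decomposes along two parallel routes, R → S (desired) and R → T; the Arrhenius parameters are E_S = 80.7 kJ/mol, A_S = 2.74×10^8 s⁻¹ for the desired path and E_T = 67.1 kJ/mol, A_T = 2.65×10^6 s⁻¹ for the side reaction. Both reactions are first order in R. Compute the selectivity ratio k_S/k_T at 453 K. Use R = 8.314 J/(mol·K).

With equal orders, S_{S/T} = k_S/k_T = (A_S/A_T)·exp[(E_T−E_S)/(RT)].
(E_T−E_S)/(RT) = (67.1−80.7)×10³/(8.314×453) = -13600/3766 = -3.611.
k_S/k_T = (2.74×10^8/2.65×10^6)·exp(-3.611) = 103.4 × 0.02702 = 2.79.
Since E_S > E_T, raising the temperature improves selectivity toward S.

2.79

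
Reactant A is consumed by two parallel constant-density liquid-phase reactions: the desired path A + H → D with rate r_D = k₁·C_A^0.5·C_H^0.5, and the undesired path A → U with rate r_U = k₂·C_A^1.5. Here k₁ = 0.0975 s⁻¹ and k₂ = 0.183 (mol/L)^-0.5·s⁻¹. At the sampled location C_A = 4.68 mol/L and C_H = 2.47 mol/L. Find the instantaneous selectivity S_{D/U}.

0.179

S_{D/U} = r_D/r_U = (k₁·C_A^0.5·C_H^0.5)/(k₂·C_A^1.5) = (k₁/k₂)·C_A⁻¹·C_H^0.5.
= (0.0975×4.680^0.5×2.470^0.5) / (0.183×4.680^1.5) = 0.3315/1.853 = 0.179.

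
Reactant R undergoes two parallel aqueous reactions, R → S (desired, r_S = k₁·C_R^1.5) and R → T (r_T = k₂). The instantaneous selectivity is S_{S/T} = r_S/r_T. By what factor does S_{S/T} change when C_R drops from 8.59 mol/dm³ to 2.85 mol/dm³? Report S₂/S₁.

0.191

S_{S/T} = (k₁/k₂)·C_R^1.5, so S₂/S₁ = (C_{R,2}/C_{R,1})^1.5.
= (2.85/8.59)^1.5 = (0.3318)^1.5 = 0.191.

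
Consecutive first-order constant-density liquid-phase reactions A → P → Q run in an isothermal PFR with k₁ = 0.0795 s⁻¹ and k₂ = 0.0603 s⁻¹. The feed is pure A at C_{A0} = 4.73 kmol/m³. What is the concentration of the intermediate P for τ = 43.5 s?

0.805 kmol/m³

For first-order series with pure A initially, C_P(τ) = k₁C_{A0}/(k₂−k₁)·(e^(−k₁τ) − e^(−k₂τ)).
e^(−k₁τ) = e^(−0.0795×43.5) = e^(−3.458) = 0.03148; e^(−k₂τ) = e^(−2.623) = 0.07258.
C_P = 0.0795×4.73/(0.0603−0.0795) × (0.03148−0.07258) = (-19.59)×(-0.04110) = 0.8049 kmol/m³.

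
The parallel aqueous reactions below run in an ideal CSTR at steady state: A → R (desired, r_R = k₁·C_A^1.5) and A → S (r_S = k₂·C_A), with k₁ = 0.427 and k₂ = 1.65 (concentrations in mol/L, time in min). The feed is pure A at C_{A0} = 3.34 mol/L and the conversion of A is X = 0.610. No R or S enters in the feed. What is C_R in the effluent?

Exit C_A = C_{A0}(1−X) = 3.34×0.390 = 1.303 mol/L.
A CSTR operates uniformly at the exit composition, giving r_R = 0.6348 and r_S = 2.149 (each k·C_A^n at C_A = 1.303).
Fraction of consumed A going to R: r_R/(r_R+r_S) = 0.2280.
C_R = 0.2280·C_{A0}·X = 0.2280×3.34×0.610 = 0.465 mol/L.

0.465 mol/L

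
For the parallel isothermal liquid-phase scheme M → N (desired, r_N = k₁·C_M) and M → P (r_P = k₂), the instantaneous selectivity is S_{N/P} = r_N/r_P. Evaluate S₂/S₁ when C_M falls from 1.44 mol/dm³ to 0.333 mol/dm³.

S_{N/P} = (k₁/k₂)·C_M, so S₂/S₁ = (C_{M,2}/C_{M,1}).
= 0.333/1.44 = 0.231.
Selectivity toward N falls as C_M falls — high-concentration operation is favoured.

0.231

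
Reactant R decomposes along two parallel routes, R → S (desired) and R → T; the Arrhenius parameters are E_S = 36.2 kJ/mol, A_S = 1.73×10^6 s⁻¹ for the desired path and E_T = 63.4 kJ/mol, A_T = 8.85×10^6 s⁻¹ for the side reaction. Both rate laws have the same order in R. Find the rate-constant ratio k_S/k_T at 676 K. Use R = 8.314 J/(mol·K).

24.7

k_S/k_T = (A_S/A_T)·exp[−(E_S−E_T)/(RT)] = (A_S/A_T)·exp[(E_T−E_S)/(RT)].
(E_T−E_S)/(RT) = (63.4−36.2)×10³/(8.314×676) = 27200/5620 = 4.840.
k_S/k_T = (1.73×10^6/8.85×10^6)·exp(4.840) = 0.1955 × 126.4 = 24.7.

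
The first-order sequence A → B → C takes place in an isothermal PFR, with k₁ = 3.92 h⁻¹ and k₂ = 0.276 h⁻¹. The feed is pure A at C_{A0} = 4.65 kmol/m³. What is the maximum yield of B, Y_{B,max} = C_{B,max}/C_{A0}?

At the optimum, C_{B,max}/C_{A0} = (k₁/k₂)^[k₂/(k₂−k₁)].
= (3.92/0.276)^(0.276/(0.276−3.92)) = (14.20)^(-0.07574) = 0.8179.

0.818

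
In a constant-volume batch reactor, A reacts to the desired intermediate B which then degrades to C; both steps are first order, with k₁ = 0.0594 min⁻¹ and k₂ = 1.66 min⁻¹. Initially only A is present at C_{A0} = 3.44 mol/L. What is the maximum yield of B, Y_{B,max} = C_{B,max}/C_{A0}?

0.0316

Evaluating C_B at t_opt = ln(k₂/k₁)/(k₂−k₁) gives C_{B,max}/C_{A0} = (k₁/k₂)^[k₂/(k₂−k₁)].
= (0.0594/1.66)^(1.66/(1.66−0.0594)) = (0.03578)^(1.037) = 0.03162.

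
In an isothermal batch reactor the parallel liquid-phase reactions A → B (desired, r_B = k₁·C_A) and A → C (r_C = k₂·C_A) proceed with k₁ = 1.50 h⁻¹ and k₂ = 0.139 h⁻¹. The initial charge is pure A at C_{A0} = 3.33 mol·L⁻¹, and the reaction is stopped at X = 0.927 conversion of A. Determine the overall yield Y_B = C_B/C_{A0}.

C_A = C_{A0}(1−X) = 0.2431 mol·L⁻¹.
Both paths are first order in A, so the instantaneous fraction to B is constant: dC_B/d(−C_A) = k₁/(k₁+k₂) = 0.9152.
C_B = 0.9152·(C_{A0}−C_A) = 0.9152×3.087 = 2.83 mol·L⁻¹.
Y_B = C_B/C_{A0} = 2.825/3.33 = 0.848.

0.848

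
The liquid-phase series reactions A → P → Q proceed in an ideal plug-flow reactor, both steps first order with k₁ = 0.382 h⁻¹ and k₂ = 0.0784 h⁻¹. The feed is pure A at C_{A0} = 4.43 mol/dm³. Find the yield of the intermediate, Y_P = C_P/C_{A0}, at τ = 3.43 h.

Solving the coupled first-order balances gives C_P(τ) = [k₁/(k₂−k₁)]·C_{A0}·(e^(−k₁τ) − e^(−k₂τ)).
e^(−k₁τ) = e^(−0.382×3.43) = e^(−1.310) = 0.2697; e^(−k₂τ) = e^(−0.2689) = 0.7642.
C_P = 0.382×4.43/(0.0784−0.382) × (0.2697−0.7642) = (-5.574)×(-0.4945) = 2.756 mol/dm³.
Y_P = C_P/C_{A0} = 2.756/4.43 = 0.622.

0.622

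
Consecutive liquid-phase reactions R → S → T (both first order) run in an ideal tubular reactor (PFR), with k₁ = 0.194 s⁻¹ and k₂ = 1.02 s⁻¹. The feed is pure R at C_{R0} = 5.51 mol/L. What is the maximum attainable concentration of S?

0.710 mol/L

For a first-order series the maximum intermediate yield is C_{S,max}/C_{R0} = (k₁/k₂)^[k₂/(k₂−k₁)].
= (0.194/1.02)^(1.02/(1.02−0.194)) = (0.1902)^(1.235) = 0.1288.
C_{S,max} = 0.1288×5.51 = 0.710 mol/L.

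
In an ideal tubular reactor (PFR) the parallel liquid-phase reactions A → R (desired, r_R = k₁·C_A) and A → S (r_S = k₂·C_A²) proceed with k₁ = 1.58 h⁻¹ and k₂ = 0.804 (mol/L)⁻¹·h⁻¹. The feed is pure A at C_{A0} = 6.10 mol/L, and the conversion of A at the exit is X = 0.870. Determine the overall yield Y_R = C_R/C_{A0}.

0.346

C_A = C_{A0}(1−X) = 0.7930 mol/L.
Along a PFR/batch, dC_R/dC_A = −r_R/(r_R+r_S) = −k₁/(k₁+k₂·C_A).
Integrating from C_{A0} to C_A: C_R = (1.58/0.804)·ln[(1.58+0.804·6.10)/(1.58+0.804·0.793)] = 1.965·ln(6.484/2.218) = 2.109 mol/L.
Y_R = C_R/C_{A0} = 2.109/6.10 = 0.346.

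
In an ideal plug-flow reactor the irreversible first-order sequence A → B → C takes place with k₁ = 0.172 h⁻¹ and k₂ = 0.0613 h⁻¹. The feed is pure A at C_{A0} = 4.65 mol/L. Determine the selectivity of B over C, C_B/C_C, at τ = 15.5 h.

For first-order series with pure A initially, C_B(τ) = k₁C_{A0}/(k₂−k₁)·(e^(−k₁τ) − e^(−k₂τ)).
e^(−k₁τ) = e^(−0.172×15.5) = e^(−2.666) = 0.06953; e^(−k₂τ) = e^(−0.9502) = 0.3867.
C_B = 0.172×4.65/(0.0613−0.172) × (0.06953−0.3867) = (-7.225)×(-0.3172) = 2.291 mol/L.
C_A = C_{A0}e^(−k₁τ) = 0.3233 mol/L, so C_C = C_{A0}−C_A−C_B = 2.035 mol/L; C_B/C_C = 1.13.

1.13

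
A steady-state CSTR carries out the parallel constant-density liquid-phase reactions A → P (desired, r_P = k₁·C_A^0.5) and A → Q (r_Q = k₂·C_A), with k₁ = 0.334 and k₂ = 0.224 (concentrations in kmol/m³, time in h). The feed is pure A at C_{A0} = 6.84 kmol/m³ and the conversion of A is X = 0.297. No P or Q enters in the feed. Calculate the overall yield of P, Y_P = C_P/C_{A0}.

Exit C_A = C_{A0}(1−X) = 6.84×0.703 = 4.809 kmol/m³.
A CSTR operates uniformly at the exit composition, giving r_P = 0.7324 and r_Q = 1.077 (each k·C_A^n at C_A = 4.809).
Fraction of consumed A going to P: r_P/(r_P+r_Q) = 0.4048.
C_P = 0.4048·C_{A0}·X = 0.4048×6.84×0.297 = 0.822 kmol/m³; Y_P = C_P/C_{A0} = 0.120.

0.120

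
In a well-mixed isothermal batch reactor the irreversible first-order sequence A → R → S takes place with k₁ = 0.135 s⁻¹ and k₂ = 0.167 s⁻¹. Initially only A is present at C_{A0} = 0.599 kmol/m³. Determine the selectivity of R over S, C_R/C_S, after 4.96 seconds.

For first-order series with pure A initially, C_R(t) = k₁C_{A0}/(k₂−k₁)·(e^(−k₁t) − e^(−k₂t)).
e^(−k₁t) = e^(−0.135×4.96) = e^(−0.6696) = 0.5119; e^(−k₂t) = e^(−0.8283) = 0.4368.
C_R = 0.135×0.599/(0.167−0.135) × (0.5119−0.4368) = 2.527×0.07513 = 0.1899 kmol/m³.
C_A = C_{A0}e^(−k₁t) = 0.3066 kmol/m³, so C_S = C_{A0}−C_A−C_R = 0.1025 kmol/m³; C_R/C_S = 1.85.

1.85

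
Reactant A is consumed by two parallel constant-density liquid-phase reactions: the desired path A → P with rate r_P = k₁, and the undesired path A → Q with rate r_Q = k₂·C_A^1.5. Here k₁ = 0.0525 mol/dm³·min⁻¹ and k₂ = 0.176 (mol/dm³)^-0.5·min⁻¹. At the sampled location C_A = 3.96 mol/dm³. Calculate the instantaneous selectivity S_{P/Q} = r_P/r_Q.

0.0379

S_{P/Q} = r_P/r_Q = (k₁)/(k₂·C_A^1.5) = (k₁/k₂)·C_A^-1.5.
= (0.0525) / (0.176×3.960^1.5) = 0.05250/1.387 = 0.0379.
The undesired path is higher order in A, so low C_A (CSTR or dilute feed) favours P.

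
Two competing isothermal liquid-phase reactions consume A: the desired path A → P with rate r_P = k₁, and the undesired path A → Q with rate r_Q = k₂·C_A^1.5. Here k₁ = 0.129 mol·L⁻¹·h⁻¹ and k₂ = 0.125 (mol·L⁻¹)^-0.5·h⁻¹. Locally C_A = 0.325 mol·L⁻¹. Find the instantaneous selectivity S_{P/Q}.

S_{P/Q} = r_P/r_Q = (k₁)/(k₂·C_A^1.5) = (k₁/k₂)·C_A^-1.5.
= (0.129) / (0.125×0.3250^1.5) = 0.1290/0.02316 = 5.57.

5.57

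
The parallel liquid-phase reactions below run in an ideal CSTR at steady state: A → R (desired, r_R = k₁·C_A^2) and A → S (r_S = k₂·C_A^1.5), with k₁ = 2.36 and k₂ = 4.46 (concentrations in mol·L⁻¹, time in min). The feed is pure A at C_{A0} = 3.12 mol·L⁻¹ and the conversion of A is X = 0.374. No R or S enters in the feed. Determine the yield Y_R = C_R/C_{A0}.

Exit C_A = C_{A0}(1−X) = 3.12×0.626 = 1.953 mol·L⁻¹.
A CSTR operates uniformly at the exit composition, giving r_R = 9.003 and r_S = 12.17 (each k·C_A^n at C_A = 1.953).
Fraction of consumed A going to R: r_R/(r_R+r_S) = 0.4251.
C_R = 0.4251·C_{A0}·X = 0.4251×3.12×0.374 = 0.496 mol·L⁻¹; Y_R = C_R/C_{A0} = 0.159.

0.159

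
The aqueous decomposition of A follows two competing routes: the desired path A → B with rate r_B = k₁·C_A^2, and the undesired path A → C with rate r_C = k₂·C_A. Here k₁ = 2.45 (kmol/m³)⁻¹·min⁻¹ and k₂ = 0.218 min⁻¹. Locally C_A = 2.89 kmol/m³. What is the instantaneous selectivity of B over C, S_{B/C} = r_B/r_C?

32.5

S_{B/C} = r_B/r_C = (k₁·C_A^2)/(k₂·C_A) = (k₁/k₂)·C_A.
= (2.45×2.890^2) / (0.218×2.890) = 20.46/0.6300 = 32.5.
Since the desired path is higher order in A, keeping C_A high (PFR or concentrated feed) favours B.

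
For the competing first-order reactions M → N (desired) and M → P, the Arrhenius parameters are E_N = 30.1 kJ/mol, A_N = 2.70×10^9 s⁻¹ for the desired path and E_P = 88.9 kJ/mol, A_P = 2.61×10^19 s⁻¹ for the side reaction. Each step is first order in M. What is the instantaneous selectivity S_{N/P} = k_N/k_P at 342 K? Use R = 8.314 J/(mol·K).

0.0990

Since both paths have the same order in M, the concentration cancels and S_{N/P} = k_N/k_P = (A_N/A_P)·exp[(E_P−E_N)/(RT)].
(E_P−E_N)/(RT) = (88.9−30.1)×10³/(8.314×342) = 58800/2843 = 20.68.
k_N/k_P = (2.70×10^9/2.61×10^19)·exp(20.68) = 1.034×10^-10 × 9.572×10^8 = 0.0990.
Since E_N < E_P, lowering the temperature improves selectivity toward N.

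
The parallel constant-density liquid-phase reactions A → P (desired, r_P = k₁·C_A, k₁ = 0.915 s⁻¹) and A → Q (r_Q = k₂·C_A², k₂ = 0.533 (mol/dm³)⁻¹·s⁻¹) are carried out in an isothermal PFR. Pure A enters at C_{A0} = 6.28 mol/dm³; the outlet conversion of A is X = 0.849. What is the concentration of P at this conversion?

C_A = C_{A0}(1−X) = 0.9483 mol/dm³.
Along a PFR/batch, dC_P/dC_A = −r_P/(r_P+r_Q) = −k₁/(k₁+k₂·C_A).
Integrating from C_{A0} to C_A: C_P = (0.915/0.533)·ln[(0.915+0.533·6.28)/(0.915+0.533·0.948)] = 1.717·ln(4.262/1.420) = 1.886 mol/dm³.

1.89 mol/dm³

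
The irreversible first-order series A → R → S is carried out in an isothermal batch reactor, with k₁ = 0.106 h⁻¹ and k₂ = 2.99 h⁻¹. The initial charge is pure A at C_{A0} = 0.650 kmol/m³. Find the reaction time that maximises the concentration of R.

1.16 h

Setting dC_R/dt = 0 gives t_opt = ln(k₂/k₁)/(k₂−k₁).
= ln(2.99/0.106)/(2.99−0.106) = ln(28.21)/2.884 = 3.340/2.884 = 1.16 h.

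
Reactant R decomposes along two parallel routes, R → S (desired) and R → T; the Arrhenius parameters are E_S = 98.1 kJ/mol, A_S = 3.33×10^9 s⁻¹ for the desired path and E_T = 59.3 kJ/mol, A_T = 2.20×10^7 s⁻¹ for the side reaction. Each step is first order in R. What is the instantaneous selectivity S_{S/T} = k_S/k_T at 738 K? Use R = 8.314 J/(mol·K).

0.271

Since both paths have the same order in R, the concentration cancels and S_{S/T} = k_S/k_T = (A_S/A_T)·exp[(E_T−E_S)/(RT)].
(E_T−E_S)/(RT) = (59.3−98.1)×10³/(8.314×738) = -38800/6136 = -6.324.
k_S/k_T = (3.33×10^9/2.20×10^7)·exp(-6.324) = 151.4 × 0.001793 = 0.271.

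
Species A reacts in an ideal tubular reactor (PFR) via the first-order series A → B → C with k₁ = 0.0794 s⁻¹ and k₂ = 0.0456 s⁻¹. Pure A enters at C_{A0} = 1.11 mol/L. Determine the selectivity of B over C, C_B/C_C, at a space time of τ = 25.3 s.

For first-order series with pure A initially, C_B(τ) = k₁C_{A0}/(k₂−k₁)·(e^(−k₁τ) − e^(−k₂τ)).
e^(−k₁τ) = e^(−0.0794×25.3) = e^(−2.009) = 0.1341; e^(−k₂τ) = e^(−1.154) = 0.3155.
C_B = 0.0794×1.11/(0.0456−0.0794) × (0.1341−0.3155) = (-2.608)×(-0.1813) = 0.4728 mol/L.
C_A = C_{A0}e^(−k₁τ) = 0.1489 mol/L, so C_C = C_{A0}−C_A−C_B = 0.4883 mol/L; C_B/C_C = 0.968.

0.968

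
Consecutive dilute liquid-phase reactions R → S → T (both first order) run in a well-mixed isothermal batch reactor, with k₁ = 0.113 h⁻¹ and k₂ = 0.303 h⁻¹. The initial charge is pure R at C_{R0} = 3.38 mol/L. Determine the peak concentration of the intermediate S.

0.701 mol/L

For a first-order series the maximum intermediate yield is C_{S,max}/C_{R0} = (k₁/k₂)^[k₂/(k₂−k₁)].
= (0.113/0.303)^(0.303/(0.303−0.113)) = (0.3729)^(1.595) = 0.2074.
C_{S,max} = 0.2074×3.38 = 0.701 mol/L.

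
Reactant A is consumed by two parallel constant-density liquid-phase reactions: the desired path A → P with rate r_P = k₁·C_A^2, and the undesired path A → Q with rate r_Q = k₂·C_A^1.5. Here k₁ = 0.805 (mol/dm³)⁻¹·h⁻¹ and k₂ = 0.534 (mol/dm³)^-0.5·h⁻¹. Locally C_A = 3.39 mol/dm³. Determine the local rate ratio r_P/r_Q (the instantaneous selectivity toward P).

2.78

S_{P/Q} = r_P/r_Q = (k₁·C_A^2)/(k₂·C_A^1.5) = (k₁/k₂)·C_A^0.5.
= (0.805×3.390^2) / (0.534×3.390^1.5) = 9.251/3.333 = 2.78.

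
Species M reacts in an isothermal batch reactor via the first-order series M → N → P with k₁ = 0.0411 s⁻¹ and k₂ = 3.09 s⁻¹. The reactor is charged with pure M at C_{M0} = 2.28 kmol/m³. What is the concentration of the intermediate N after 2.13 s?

0.0281 kmol/m³

For first-order series with pure M initially, C_N(t) = k₁C_{M0}/(k₂−k₁)·(e^(−k₁t) − e^(−k₂t)).
e^(−k₁t) = e^(−0.0411×2.13) = e^(−0.08754) = 0.9162; e^(−k₂t) = e^(−6.582) = 0.001385.
C_N = 0.0411×2.28/(3.09−0.0411) × (0.9162−0.001385) = 0.03074×0.9148 = 0.02812 kmol/m³.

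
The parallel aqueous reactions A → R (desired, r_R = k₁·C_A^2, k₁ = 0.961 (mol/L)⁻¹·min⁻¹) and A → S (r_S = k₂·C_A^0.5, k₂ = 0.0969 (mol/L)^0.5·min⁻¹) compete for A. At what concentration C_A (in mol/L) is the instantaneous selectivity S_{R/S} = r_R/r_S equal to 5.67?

0.689 mol/L

S_{R/S} = (k₁/k₂)·C_A^1.5 ⇒ C_A = (S·k₂/k₁)^(1/1.5).
= (5.67×0.0969/0.961)^(0.6667) = (0.5717)^(0.6667) = 0.689 mol/L.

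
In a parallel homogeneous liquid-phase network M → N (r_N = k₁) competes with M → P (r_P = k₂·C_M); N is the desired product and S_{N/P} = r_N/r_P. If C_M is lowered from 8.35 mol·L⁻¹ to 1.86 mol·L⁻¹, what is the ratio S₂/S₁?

S_{N/P} = (k₁/k₂)·C_M⁻¹, so S₂/S₁ = (C_{M,2}/C_{M,1})⁻¹.
= 8.35/1.86 = 4.49.

4.49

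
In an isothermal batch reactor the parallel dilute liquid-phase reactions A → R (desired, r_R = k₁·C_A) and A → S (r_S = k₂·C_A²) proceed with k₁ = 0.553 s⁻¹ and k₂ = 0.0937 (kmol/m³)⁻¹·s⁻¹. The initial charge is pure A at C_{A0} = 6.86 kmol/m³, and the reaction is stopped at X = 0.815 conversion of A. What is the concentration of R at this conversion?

3.40 kmol/m³

C_A = C_{A0}(1−X) = 1.269 kmol/m³.
Along a PFR/batch, dC_R/dC_A = −r_R/(r_R+r_S) = −k₁/(k₁+k₂·C_A).
Integrating from C_{A0} to C_A: C_R = (0.553/0.0937)·ln[(0.553+0.0937·6.86)/(0.553+0.0937·1.27)] = 5.902·ln(1.196/0.6719) = 3.402 kmol/m³.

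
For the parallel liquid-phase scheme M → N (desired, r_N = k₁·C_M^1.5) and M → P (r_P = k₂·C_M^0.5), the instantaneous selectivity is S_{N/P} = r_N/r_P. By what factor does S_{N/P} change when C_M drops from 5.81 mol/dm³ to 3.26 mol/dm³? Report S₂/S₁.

0.561

S_{N/P} = (k₁/k₂)·C_M, so S₂/S₁ = (C_{M,2}/C_{M,1}).
= 3.26/5.81 = 0.561.
Selectivity toward N falls as C_M falls — high-concentration operation is favoured.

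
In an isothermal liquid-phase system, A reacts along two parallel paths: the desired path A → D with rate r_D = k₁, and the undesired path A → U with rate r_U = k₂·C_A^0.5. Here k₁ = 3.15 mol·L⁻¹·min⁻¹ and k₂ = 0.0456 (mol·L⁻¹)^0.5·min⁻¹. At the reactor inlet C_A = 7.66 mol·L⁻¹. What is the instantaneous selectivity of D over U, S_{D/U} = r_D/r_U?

S_{D/U} = r_D/r_U = (k₁)/(k₂·C_A^0.5) = (k₁/k₂)·C_A^-0.5.
= (3.15) / (0.0456×7.660^0.5) = 3.150/0.1262 = 25.0.

25.0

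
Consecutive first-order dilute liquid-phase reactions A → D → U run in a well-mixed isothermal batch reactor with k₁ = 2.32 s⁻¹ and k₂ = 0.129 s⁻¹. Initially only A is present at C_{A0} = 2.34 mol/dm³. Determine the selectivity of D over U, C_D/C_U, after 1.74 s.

5.34

The intermediate concentration in a first-order A→B→C sequence is C_D = k₁C_{A0}(e^(−k₁t) − e^(−k₂t))/(k₂−k₁).
e^(−k₁t) = e^(−2.32×1.74) = e^(−4.037) = 0.01765; e^(−k₂t) = e^(−0.2245) = 0.7989.
C_D = 2.32×2.34/(0.129−2.32) × (0.01765−0.7989) = (-2.478)×(-0.7813) = 1.936 mol/dm³.
C_A = C_{A0}e^(−k₁t) = 0.04131 mol/dm³, so C_U = C_{A0}−C_A−C_D = 0.3628 mol/dm³; C_D/C_U = 5.34.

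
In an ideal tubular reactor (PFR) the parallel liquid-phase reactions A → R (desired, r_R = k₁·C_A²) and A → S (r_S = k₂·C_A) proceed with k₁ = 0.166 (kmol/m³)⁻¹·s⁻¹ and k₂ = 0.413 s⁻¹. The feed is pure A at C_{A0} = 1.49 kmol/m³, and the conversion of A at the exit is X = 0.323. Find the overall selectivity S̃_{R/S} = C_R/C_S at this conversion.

C_A = C_{A0}(1−X) = 1.009 kmol/m³.
Along a PFR/batch, dC_S/dC_A = −r_S/(r_R+r_S) = −k₂/(k₂+k₁·C_A).
Integrating from C_{A0} to C_A: C_S = (0.413/0.166)·ln[(0.413+0.166·1.49)/(0.413+0.166·1.01)] = 2.488·ln(0.6603/0.5804) = 0.3208 kmol/m³.
Then C_R = (C_{A0}−C_A) − C_S = 0.4813 − 0.3208 = 0.1604 kmol/m³.
S̃_{R/S} = C_R/C_S = 0.1604/0.3208 = 0.500.

0.500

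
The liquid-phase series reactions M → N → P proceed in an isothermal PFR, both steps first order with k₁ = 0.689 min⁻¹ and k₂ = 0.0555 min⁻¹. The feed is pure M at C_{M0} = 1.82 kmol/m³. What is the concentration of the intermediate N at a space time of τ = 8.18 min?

1.25 kmol/m³

For first-order series with pure M initially, C_N(τ) = k₁C_{M0}/(k₂−k₁)·(e^(−k₁τ) − e^(−k₂τ)).
e^(−k₁τ) = e^(−0.689×8.18) = e^(−5.636) = 0.003567; e^(−k₂τ) = e^(−0.4540) = 0.6351.
C_N = 0.689×1.82/(0.0555−0.689) × (0.003567−0.6351) = (-1.979)×(-0.6315) = 1.250 kmol/m³.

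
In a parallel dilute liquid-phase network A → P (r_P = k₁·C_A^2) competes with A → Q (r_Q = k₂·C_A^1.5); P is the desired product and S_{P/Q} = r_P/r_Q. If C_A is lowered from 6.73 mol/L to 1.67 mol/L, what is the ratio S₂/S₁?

S_{P/Q} = (k₁/k₂)·C_A^0.5, so S₂/S₁ = (C_{A,2}/C_{A,1})^0.5.
= (1.67/6.73)^0.5 = (0.2481)^0.5 = 0.498.
Selectivity toward P falls as C_A falls — high-concentration operation is favoured.

0.498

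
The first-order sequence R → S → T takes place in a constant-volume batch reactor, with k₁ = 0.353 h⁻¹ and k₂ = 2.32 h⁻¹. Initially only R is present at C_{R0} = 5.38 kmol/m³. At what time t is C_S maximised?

Setting dC_S/dt = 0 gives t_opt = ln(k₂/k₁)/(k₂−k₁).
= ln(2.32/0.353)/(2.32−0.353) = ln(6.572)/1.967 = 1.883/1.967 = 0.957 h.

0.957 h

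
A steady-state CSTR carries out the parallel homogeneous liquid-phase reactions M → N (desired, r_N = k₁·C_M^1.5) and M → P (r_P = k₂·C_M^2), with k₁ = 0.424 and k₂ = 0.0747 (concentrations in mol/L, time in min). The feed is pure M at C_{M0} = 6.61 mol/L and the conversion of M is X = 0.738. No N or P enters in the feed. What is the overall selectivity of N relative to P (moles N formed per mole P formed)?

4.31

Exit C_M = C_{M0}(1−X) = 6.61×0.262 = 1.732 mol/L.
Rates in a CSTR are evaluated at the outlet concentration: r_N = 0.424×1.732^1.5 = 0.9663, r_P = 0.0747×1.732^2 = 0.2240.
Overall selectivity = C_N/C_P = r_Nτ/(r_Pτ) = r_N/r_P = 4.31.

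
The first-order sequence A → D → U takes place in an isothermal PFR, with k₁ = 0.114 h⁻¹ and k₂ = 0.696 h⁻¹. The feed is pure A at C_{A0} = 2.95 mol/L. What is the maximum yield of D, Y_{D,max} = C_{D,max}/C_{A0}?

At the optimum, C_{D,max}/C_{A0} = (k₁/k₂)^[k₂/(k₂−k₁)].
= (0.114/0.696)^(0.696/(0.696−0.114)) = (0.1638)^(1.196) = 0.1149.

0.115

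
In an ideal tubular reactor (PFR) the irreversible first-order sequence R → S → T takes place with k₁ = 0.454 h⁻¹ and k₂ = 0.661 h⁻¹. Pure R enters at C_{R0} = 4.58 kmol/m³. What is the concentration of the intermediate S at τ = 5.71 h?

For first-order series with pure R initially, C_S(τ) = k₁C_{R0}/(k₂−k₁)·(e^(−k₁τ) − e^(−k₂τ)).
e^(−k₁τ) = e^(−0.454×5.71) = e^(−2.592) = 0.07484; e^(−k₂τ) = e^(−3.774) = 0.02295.
C_S = 0.454×4.58/(0.661−0.454) × (0.07484−0.02295) = 10.05×0.05189 = 0.5213 kmol/m³.

0.521 kmol/m³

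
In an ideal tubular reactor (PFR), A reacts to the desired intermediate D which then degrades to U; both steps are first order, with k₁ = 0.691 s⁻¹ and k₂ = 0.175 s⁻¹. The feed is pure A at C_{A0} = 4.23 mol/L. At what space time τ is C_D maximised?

Setting dC_D/dτ = 0 gives τ_opt = ln(k₂/k₁)/(k₂−k₁).
= ln(0.175/0.691)/(0.175−0.691) = ln(0.2533)/-0.5160 = -1.373/-0.5160 = 2.66 s.

2.66 s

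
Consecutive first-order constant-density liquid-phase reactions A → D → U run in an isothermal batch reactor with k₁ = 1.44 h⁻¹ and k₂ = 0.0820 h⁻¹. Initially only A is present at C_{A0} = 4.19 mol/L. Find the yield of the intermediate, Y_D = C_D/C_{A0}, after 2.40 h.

The intermediate concentration in a first-order A→B→C sequence is C_D = k₁C_{A0}(e^(−k₁t) − e^(−k₂t))/(k₂−k₁).
e^(−k₁t) = e^(−1.44×2.40) = e^(−3.456) = 0.03156; e^(−k₂t) = e^(−0.1968) = 0.8214.
C_D = 1.44×4.19/(0.0820−1.44) × (0.03156−0.8214) = (-4.443)×(-0.7898) = 3.509 mol/L.
Y_D = C_D/C_{A0} = 3.509/4.19 = 0.837.

0.837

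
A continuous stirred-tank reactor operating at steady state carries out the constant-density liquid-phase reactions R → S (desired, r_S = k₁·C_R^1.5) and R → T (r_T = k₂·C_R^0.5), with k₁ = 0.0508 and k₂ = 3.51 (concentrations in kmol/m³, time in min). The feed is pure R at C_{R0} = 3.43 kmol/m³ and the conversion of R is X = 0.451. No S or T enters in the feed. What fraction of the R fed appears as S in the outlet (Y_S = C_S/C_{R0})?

0.0120

Exit C_R = C_{R0}(1−X) = 3.43×0.549 = 1.883 kmol/m³.
A CSTR operates uniformly at the exit composition, giving r_S = 0.1313 and r_T = 4.817 (each k·C_R^n at C_R = 1.883).
Fraction of consumed R going to S: r_S/(r_S+r_T) = 0.02653.
C_S = 0.02653·C_{R0}·X = 0.02653×3.43×0.451 = 0.0410 kmol/m³; Y_S = C_S/C_{R0} = 0.0120.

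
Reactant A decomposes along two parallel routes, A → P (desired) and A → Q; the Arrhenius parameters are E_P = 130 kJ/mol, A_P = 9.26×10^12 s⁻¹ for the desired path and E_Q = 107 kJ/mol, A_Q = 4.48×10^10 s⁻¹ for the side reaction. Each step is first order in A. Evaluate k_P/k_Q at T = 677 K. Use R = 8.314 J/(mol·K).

3.47

With equal orders, S_{P/Q} = k_P/k_Q = (A_P/A_Q)·exp[(E_Q−E_P)/(RT)].
(E_Q−E_P)/(RT) = (107−130)×10³/(8.314×677) = -23000/5629 = -4.086.
k_P/k_Q = (9.26×10^12/4.48×10^10)·exp(-4.086) = 206.7 × 0.01680 = 3.47.
Since E_P > E_Q, raising the temperature improves selectivity toward P.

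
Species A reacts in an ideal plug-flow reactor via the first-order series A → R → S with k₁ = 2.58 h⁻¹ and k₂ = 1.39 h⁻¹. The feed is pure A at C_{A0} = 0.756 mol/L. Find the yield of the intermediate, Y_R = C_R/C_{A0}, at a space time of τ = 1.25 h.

For first-order series with pure A initially, C_R(τ) = k₁C_{A0}/(k₂−k₁)·(e^(−k₁τ) − e^(−k₂τ)).
e^(−k₁τ) = e^(−2.58×1.25) = e^(−3.225) = 0.03976; e^(−k₂τ) = e^(−1.737) = 0.1760.
C_R = 2.58×0.756/(1.39−2.58) × (0.03976−0.1760) = (-1.639)×(-0.1362) = 0.2232 mol/L.
Y_R = C_R/C_{A0} = 0.2232/0.756 = 0.295.

0.295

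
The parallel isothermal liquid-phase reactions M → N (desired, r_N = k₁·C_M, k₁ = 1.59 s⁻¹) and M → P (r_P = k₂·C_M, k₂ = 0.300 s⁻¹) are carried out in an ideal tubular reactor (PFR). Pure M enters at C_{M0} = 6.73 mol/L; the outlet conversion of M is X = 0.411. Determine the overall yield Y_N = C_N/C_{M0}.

C_M = C_{M0}(1−X) = 3.964 mol/L.
Both paths are first order in M, so the instantaneous fraction to N is constant: dC_N/d(−C_M) = k₁/(k₁+k₂) = 0.8413.
C_N = 0.8413·(C_{M0}−C_M) = 0.8413×2.766 = 2.33 mol/L.
Y_N = C_N/C_{M0} = 2.327/6.73 = 0.346.

0.346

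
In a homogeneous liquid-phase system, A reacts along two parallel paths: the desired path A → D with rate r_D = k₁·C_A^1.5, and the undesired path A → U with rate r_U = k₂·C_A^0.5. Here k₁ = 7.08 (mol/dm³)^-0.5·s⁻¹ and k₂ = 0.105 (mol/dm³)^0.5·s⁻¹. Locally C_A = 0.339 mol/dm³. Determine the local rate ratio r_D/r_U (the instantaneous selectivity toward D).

22.9

S_{D/U} = r_D/r_U = (k₁·C_A^1.5)/(k₂·C_A^0.5) = (k₁/k₂)·C_A.
= (7.08×0.3390^1.5) / (0.105×0.3390^0.5) = 1.397/0.06113 = 22.9.
Since the desired path is higher order in A, keeping C_A high (PFR or concentrated feed) favours D.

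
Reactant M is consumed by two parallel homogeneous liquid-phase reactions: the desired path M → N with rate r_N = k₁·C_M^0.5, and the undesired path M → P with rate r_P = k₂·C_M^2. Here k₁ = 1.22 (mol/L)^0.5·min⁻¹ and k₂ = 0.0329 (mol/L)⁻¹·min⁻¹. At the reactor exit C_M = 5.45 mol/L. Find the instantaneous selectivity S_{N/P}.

S_{N/P} = r_N/r_P = (k₁·C_M^0.5)/(k₂·C_M^2) = (k₁/k₂)·C_M^-1.5.
= (1.22×5.450^0.5) / (0.0329×5.450^2) = 2.848/0.9772 = 2.91.

2.91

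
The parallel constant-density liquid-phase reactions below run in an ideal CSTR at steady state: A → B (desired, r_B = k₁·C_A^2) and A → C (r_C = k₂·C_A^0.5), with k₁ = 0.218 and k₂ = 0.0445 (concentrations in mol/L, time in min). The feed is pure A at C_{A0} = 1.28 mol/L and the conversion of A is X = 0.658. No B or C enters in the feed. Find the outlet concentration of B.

Exit C_A = C_{A0}(1−X) = 1.28×0.342 = 0.4378 mol/L.
A CSTR operates uniformly at the exit composition, giving r_B = 0.04178 and r_C = 0.02944 (each k·C_A^n at C_A = 0.4378).
Fraction of consumed A going to B: r_B/(r_B+r_C) = 0.5866.
C_B = 0.5866·C_{A0}·X = 0.5866×1.28×0.658 = 0.494 mol/L.

0.494 mol/L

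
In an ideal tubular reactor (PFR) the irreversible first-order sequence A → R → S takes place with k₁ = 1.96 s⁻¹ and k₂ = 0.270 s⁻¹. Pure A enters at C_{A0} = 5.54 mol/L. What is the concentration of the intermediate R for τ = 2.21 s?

The intermediate concentration in a first-order A→B→C sequence is C_R = k₁C_{A0}(e^(−k₁τ) − e^(−k₂τ))/(k₂−k₁).
e^(−k₁τ) = e^(−1.96×2.21) = e^(−4.332) = 0.01315; e^(−k₂τ) = e^(−0.5967) = 0.5506.
C_R = 1.96×5.54/(0.270−1.96) × (0.01315−0.5506) = (-6.425)×(-0.5375) = 3.453 mol/L.

3.45 mol/L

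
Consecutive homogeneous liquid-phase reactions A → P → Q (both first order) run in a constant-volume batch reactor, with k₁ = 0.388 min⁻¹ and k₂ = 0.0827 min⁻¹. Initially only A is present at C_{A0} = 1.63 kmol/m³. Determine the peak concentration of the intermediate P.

1.07 kmol/m³

For a first-order series the maximum intermediate yield is C_{P,max}/C_{A0} = (k₁/k₂)^[k₂/(k₂−k₁)].
= (0.388/0.0827)^(0.0827/(0.0827−0.388)) = (4.692)^(-0.2709) = 0.6579.
C_{P,max} = 0.6579×1.63 = 1.07 kmol/m³.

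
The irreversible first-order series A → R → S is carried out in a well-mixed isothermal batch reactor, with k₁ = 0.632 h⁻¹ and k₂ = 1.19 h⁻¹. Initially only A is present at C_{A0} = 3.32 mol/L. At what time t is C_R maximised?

For first-order series the maximum of C_R occurs at t_opt = ln(k₂/k₁)/(k₂−k₁).
= ln(1.19/0.632)/(1.19−0.632) = ln(1.883)/0.5580 = 0.6328/0.5580 = 1.13 h.

1.13 h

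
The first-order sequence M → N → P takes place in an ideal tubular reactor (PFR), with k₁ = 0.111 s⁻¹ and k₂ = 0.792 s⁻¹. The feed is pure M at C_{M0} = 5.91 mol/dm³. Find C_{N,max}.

0.601 mol/dm³

For a first-order series the maximum intermediate yield is C_{N,max}/C_{M0} = (k₁/k₂)^[k₂/(k₂−k₁)].
= (0.111/0.792)^(0.792/(0.792−0.111)) = (0.1402)^(1.163) = 0.1017.
C_{N,max} = 0.1017×5.91 = 0.601 mol/dm³.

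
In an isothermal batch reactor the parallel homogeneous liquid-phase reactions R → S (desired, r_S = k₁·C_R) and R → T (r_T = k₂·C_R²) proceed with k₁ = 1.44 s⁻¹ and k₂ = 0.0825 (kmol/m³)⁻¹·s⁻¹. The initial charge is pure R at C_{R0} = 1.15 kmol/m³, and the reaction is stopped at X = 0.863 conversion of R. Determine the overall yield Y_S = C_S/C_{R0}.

C_R = C_{R0}(1−X) = 0.1575 kmol/m³.
Along a PFR/batch, dC_S/dC_R = −r_S/(r_S+r_T) = −k₁/(k₁+k₂·C_R).
Integrating from C_{R0} to C_R: C_S = (1.44/0.0825)·ln[(1.44+0.0825·1.15)/(1.44+0.0825·0.158)] = 17.45·ln(1.535/1.453) = 0.9569 kmol/m³.
Y_S = C_S/C_{R0} = 0.9569/1.15 = 0.832.

0.832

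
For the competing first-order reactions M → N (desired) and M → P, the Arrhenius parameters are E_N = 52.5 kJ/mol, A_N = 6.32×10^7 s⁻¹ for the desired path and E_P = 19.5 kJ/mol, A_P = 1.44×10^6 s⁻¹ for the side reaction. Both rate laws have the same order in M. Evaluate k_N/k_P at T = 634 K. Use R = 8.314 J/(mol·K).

0.0838

k_N/k_P = (A_N/A_P)·exp[−(E_N−E_P)/(RT)] = (A_N/A_P)·exp[(E_P−E_N)/(RT)].
(E_P−E_N)/(RT) = (19.5−52.5)×10³/(8.314×634) = -33000/5271 = -6.261.
k_N/k_P = (6.32×10^7/1.44×10^6)·exp(-6.261) = 43.89 × 0.001910 = 0.0838.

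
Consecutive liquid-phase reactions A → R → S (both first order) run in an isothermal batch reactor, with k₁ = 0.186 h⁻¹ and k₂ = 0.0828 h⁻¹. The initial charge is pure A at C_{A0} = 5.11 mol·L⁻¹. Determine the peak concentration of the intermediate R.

At the optimum, C_{R,max}/C_{A0} = (k₁/k₂)^[k₂/(k₂−k₁)].
= (0.186/0.0828)^(0.0828/(0.0828−0.186)) = (2.246)^(-0.8023) = 0.5224.
C_{R,max} = 0.5224×5.11 = 2.67 mol·L⁻¹.

2.67 mol·L⁻¹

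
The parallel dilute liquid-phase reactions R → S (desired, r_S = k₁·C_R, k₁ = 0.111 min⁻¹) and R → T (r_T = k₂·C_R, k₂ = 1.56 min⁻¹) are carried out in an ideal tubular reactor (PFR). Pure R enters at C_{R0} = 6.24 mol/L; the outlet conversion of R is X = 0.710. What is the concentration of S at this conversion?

C_R = C_{R0}(1−X) = 1.810 mol/L.
Both paths are first order in R, so the instantaneous fraction to S is constant: dC_S/d(−C_R) = k₁/(k₁+k₂) = 0.06643.
C_S = 0.06643·(C_{R0}−C_R) = 0.06643×4.430 = 0.294 mol/L.

0.294 mol/L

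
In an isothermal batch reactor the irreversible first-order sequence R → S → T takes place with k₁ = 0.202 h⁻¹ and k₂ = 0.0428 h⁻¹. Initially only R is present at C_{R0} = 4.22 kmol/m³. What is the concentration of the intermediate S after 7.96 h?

2.74 kmol/m³

For first-order series with pure R initially, C_S(t) = k₁C_{R0}/(k₂−k₁)·(e^(−k₁t) − e^(−k₂t)).
e^(−k₁t) = e^(−0.202×7.96) = e^(−1.608) = 0.2003; e^(−k₂t) = e^(−0.3407) = 0.7113.
C_S = 0.202×4.22/(0.0428−0.202) × (0.2003−0.7113) = (-5.355)×(-0.5110) = 2.736 kmol/m³.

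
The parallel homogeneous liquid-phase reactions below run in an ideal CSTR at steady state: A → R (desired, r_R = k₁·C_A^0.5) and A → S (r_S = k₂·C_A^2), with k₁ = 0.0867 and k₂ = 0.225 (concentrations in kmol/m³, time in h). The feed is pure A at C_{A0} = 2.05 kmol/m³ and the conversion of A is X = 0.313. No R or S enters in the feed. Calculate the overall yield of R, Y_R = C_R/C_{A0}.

0.0586

Exit C_A = C_{A0}(1−X) = 2.05×0.687 = 1.408 kmol/m³.
Rates in a CSTR are evaluated at the outlet concentration: r_R = 0.0867×1.408^0.5 = 0.1029, r_S = 0.225×1.408^2 = 0.4463.
Fraction of consumed A going to R: r_R/(r_R+r_S) = 0.1874.
C_R = 0.1874·C_{A0}·X = 0.1874×2.05×0.313 = 0.120 kmol/m³; Y_R = C_R/C_{A0} = 0.0586.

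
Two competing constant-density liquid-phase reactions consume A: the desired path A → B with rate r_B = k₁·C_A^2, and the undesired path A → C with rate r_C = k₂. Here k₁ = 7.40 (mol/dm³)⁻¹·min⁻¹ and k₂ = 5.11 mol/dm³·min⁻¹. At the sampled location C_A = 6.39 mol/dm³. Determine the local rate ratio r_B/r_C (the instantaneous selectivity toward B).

59.1

S_{B/C} = r_B/r_C = (k₁·C_A^2)/(k₂) = (k₁/k₂)·C_A^2.
= (7.40×6.390^2) / (5.11) = 302.2/5.110 = 59.1.
Since the desired path is higher order in A, keeping C_A high (PFR or concentrated feed) favours B.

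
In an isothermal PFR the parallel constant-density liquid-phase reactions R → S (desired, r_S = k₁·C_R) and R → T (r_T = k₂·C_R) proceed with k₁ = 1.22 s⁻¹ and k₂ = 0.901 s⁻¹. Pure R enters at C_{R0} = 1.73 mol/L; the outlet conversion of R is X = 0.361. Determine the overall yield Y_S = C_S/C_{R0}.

C_R = C_{R0}(1−X) = 1.105 mol/L.
Both paths are first order in R, so the instantaneous fraction to S is constant: dC_S/d(−C_R) = k₁/(k₁+k₂) = 0.5752.
C_S = 0.5752·(C_{R0}−C_R) = 0.5752×0.6245 = 0.359 mol/L.
Y_S = C_S/C_{R0} = 0.3592/1.73 = 0.208.

0.208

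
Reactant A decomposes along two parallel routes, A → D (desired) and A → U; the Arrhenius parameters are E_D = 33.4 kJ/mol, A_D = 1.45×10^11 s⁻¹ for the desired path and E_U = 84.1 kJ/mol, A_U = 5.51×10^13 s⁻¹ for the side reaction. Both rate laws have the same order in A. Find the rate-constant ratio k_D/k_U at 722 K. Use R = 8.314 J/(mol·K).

12.3

Since both paths have the same order in A, the concentration cancels and S_{D/U} = k_D/k_U = (A_D/A_U)·exp[(E_U−E_D)/(RT)].
(E_U−E_D)/(RT) = (84.1−33.4)×10³/(8.314×722) = 50700/6003 = 8.446.
k_D/k_U = (1.45×10^11/5.51×10^13)·exp(8.446) = 0.002632 × 4657 = 12.3.
Since E_D < E_U, lowering the temperature improves selectivity toward D.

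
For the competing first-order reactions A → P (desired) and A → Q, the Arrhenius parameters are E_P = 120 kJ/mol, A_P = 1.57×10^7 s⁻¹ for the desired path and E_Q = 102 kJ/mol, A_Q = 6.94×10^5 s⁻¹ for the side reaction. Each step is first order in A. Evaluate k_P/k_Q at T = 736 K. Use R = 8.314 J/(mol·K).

1.19

With equal orders, S_{P/Q} = k_P/k_Q = (A_P/A_Q)·exp[(E_Q−E_P)/(RT)].
(E_Q−E_P)/(RT) = (102−120)×10³/(8.314×736) = -18000/6119 = -2.942.
k_P/k_Q = (1.57×10^7/6.94×10^5)·exp(-2.942) = 22.62 × 0.05278 = 1.19.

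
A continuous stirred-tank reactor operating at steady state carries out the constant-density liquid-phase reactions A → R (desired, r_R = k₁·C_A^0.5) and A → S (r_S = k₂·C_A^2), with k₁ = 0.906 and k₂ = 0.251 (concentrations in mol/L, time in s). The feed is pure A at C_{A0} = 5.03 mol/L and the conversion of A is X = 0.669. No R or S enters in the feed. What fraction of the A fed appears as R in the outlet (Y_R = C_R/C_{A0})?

Exit C_A = C_{A0}(1−X) = 5.03×0.331 = 1.665 mol/L.
A CSTR operates uniformly at the exit composition, giving r_R = 1.169 and r_S = 0.6958 (each k·C_A^n at C_A = 1.665).
Fraction of consumed A going to R: r_R/(r_R+r_S) = 0.6269.
C_R = 0.6269·C_{A0}·X = 0.6269×5.03×0.669 = 2.11 mol/L; Y_R = C_R/C_{A0} = 0.419.

0.419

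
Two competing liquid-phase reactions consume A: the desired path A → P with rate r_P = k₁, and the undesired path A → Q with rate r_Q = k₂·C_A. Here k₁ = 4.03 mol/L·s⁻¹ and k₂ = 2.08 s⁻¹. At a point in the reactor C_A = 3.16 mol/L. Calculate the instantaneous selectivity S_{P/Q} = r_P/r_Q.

S_{P/Q} = r_P/r_Q = (k₁)/(k₂·C_A) = (k₁/k₂)·C_A⁻¹.
= (4.03) / (2.08×3.160) = 4.030/6.573 = 0.613.
The undesired path is higher order in A, so low C_A (CSTR or dilute feed) favours P.

0.613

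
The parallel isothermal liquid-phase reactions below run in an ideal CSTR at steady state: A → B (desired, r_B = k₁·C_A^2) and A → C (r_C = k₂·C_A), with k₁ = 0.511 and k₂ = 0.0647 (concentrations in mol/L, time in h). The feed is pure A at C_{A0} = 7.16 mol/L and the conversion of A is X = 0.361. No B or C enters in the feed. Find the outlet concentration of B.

2.52 mol/L

Exit C_A = C_{A0}(1−X) = 7.16×0.639 = 4.575 mol/L.
Rates in a CSTR are evaluated at the outlet concentration: r_B = 0.511×4.575^2 = 10.70, r_C = 0.0647×4.575 = 0.2960.
Fraction of consumed A going to B: r_B/(r_B+r_C) = 0.9731.
C_B = 0.9731·C_{A0}·X = 0.9731×7.16×0.361 = 2.52 mol/L.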